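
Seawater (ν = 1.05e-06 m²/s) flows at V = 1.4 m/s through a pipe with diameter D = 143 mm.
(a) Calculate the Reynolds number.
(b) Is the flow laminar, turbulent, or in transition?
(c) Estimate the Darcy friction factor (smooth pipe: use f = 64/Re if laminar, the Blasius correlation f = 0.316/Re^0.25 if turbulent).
(a) Re = V·D/ν = 1.4·0.143/1.05e-06 = 190670
(b) Flow regime: turbulent (Re > 4000)
(c) Friction factor: f = 0.316/Re^0.25 = 0.316/190670^0.25 = 0.01512 (Blasius is strictly valid for Re ≲ 1e5; used here as the smooth-pipe estimate the problem specifies)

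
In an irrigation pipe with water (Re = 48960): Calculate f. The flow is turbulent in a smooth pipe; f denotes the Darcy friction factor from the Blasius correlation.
Formula: f = \frac{0.316}{Re^{0.25}}
f = 0.316/48960^0.25 = 0.02124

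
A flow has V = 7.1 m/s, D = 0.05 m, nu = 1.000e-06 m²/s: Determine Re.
Formula: Re = \frac{V D}{\nu}
Re = 7.1·0.05/1.000e-06 = 355000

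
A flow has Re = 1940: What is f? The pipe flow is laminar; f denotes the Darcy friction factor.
Formula: f = \frac{64}{Re}
f = 64/1940 = 0.03299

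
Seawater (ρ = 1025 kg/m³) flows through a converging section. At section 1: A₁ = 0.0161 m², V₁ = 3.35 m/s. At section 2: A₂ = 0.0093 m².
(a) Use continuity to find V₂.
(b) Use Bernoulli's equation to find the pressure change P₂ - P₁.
(a) Continuity: A₁V₁=A₂V₂ -> V₂=A₁V₁/A₂=0.0161*3.35/0.0093=5.80 m/s
(b) Bernoulli: P₂-P₁=0.5*rho*(V₁^2-V₂^2)/1000=0.5*1025*(3.35^2-5.80^2)/1000=-11.49 kPa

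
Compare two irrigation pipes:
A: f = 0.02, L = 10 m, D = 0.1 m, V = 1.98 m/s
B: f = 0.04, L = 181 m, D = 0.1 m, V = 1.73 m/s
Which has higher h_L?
h_L(A) = 0.3996 m, h_L(B) = 11.04 m. Answer: B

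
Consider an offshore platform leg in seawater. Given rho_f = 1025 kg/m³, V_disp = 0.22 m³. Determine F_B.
Formula: F_B = \rho_f g V_{disp}
F_B = 1025·9.81·0.22 = 2212 N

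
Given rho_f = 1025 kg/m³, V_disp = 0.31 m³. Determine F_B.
Formula: F_B = \rho_f g V_{disp}
F_B = 1025·9.81·0.31 = 3117 N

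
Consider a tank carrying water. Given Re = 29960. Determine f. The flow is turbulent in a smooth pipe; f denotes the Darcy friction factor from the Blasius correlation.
Formula: f = \frac{0.316}{Re^{0.25}}
f = 0.316/29960^0.25 = 0.02402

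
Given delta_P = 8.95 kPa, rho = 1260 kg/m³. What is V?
Formula: V = \sqrt{\frac{2 \Delta P}{\rho}}
V = √(2·(8.95·1000)/1260) = 3.769 m/s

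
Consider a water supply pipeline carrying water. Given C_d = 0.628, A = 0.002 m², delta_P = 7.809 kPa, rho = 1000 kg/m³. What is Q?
Formula: Q = C_d A \sqrt{\frac{2 \Delta P}{\rho}}
Q = 0.628·0.002·√(2·(7.809·1000)/1000)·1000 = 4.964 L/s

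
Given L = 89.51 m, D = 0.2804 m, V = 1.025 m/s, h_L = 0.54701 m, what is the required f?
Formula: h_L = f \frac{L}{D} \frac{V^2}{2g}
Substituting knowns: 0.54701 = f·(89.51/0.2804)·1.025²/(2·9.81)
Solving for f: f = 0.54701·2·9.81/((89.51/0.2804)·1.025²) = 0.032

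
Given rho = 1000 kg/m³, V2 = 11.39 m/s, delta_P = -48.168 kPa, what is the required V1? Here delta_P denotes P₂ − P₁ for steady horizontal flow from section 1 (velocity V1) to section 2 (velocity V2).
Formula: \Delta P = \frac{1}{2} \rho (V_1^2 - V_2^2)
Substituting knowns: -48.168 = 0.5·1000·(V1² − 11.39²)/1000
Solving for V1: V1 = √(11.39² + 2·(-48.168·1000)/1000) = 5.779 m/s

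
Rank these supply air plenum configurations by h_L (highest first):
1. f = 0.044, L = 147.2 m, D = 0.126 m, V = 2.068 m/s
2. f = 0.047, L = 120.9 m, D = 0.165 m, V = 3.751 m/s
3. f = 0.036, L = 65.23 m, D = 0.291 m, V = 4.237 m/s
Case 1: h_L = 11.2 m
Case 2: h_L = 24.7 m
Case 3: h_L = 7.384 m
Ranking (highest first): 2, 1, 3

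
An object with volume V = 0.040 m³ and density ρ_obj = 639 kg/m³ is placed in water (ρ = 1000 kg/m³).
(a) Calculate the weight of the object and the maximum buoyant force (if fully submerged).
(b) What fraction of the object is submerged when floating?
(a) W=rho_obj*g*V=639*9.81*0.040=250.7 N; F_B(max)=rho*g*V=1000*9.81*0.040=392.4 N
(b) Floating fraction=rho_obj/rho=639/1000=0.639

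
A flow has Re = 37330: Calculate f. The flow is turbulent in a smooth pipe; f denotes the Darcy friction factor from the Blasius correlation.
Formula: f = \frac{0.316}{Re^{0.25}}
f = 0.316/37330^0.25 = 0.02273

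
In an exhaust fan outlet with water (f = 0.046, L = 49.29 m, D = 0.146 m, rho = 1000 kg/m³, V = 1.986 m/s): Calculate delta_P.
Formula: \Delta P = f \frac{L}{D} \frac{\rho V^2}{2}
delta_P = 0.046·(49.29/0.146)·0.5·1000·1.986²/1000 = 30.63 kPa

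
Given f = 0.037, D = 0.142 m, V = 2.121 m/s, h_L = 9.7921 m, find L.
Formula: h_L = f \frac{L}{D} \frac{V^2}{2g}
Substituting knowns: 9.7921 = 0.037·(L/0.142)·2.121²/(2·9.81)
Solving for L: L = 9.7921·2·9.81·0.142/(0.037·2.121²) = 163.9 m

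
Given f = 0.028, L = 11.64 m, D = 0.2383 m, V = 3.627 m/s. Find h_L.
Formula: h_L = f \frac{L}{D} \frac{V^2}{2g}
h_L = 0.028·(11.64/0.2383)·3.627²/(2·9.81) = 0.917 m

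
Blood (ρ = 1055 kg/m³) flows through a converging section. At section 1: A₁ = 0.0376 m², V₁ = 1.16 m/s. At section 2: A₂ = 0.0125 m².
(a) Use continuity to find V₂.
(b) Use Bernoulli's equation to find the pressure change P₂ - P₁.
(a) Continuity: A₁V₁=A₂V₂ -> V₂=A₁V₁/A₂=0.0376*1.16/0.0125=3.49 m/s
(b) Bernoulli: P₂-P₁=0.5*rho*(V₁^2-V₂^2)/1000=0.5*1055*(1.16^2-3.49^2)/1000=-5.715 kPa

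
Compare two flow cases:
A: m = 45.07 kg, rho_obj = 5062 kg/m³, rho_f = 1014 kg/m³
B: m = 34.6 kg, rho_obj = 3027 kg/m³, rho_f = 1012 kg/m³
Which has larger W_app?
W_app(A) = 353.6 N, W_app(B) = 225.9 N. Answer: A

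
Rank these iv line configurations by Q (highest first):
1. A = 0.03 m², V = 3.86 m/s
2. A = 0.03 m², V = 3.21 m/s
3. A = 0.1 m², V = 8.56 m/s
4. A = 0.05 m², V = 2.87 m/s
Case 1: Q = 115.8 L/s
Case 2: Q = 96.3 L/s
Case 3: Q = 856 L/s
Case 4: Q = 143.5 L/s
Ranking (highest first): 3, 4, 1, 2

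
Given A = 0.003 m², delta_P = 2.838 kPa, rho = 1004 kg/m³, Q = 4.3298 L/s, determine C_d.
Formula: Q = C_d A \sqrt{\frac{2 \Delta P}{\rho}}
Substituting knowns: 4.3298 = C_d·0.003·√(2·(2.838·1000)/1004)·1000
Solving for C_d: C_d = (4.3298/1000)/(0.003·√(2·(2.838·1000)/1004)) = 0.607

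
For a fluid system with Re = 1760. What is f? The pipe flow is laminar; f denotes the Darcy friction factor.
Formula: f = \frac{64}{Re}
f = 64/1760 = 0.03636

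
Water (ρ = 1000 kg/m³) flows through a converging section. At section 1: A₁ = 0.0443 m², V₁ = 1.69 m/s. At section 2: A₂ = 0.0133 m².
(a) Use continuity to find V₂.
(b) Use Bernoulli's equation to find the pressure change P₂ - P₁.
(a) Continuity: A₁V₁=A₂V₂ -> V₂=A₁V₁/A₂=0.0443*1.69/0.0133=5.63 m/s
(b) Bernoulli: P₂-P₁=0.5*rho*(V₁^2-V₂^2)/1000=0.5*1000*(1.69^2-5.63^2)/1000=-14.42 kPa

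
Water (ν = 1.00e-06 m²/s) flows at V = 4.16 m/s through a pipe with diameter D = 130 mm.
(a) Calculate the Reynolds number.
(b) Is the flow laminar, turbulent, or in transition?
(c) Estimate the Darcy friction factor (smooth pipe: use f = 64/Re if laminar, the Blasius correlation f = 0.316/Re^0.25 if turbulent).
(a) Re = V·D/ν = 4.16·0.13/1.00e-06 = 540800
(b) Flow regime: turbulent (Re > 4000)
(c) Friction factor: f = 0.316/Re^0.25 = 0.316/540800^0.25 = 0.01165 (Blasius is strictly valid for Re ≲ 1e5; used here as the smooth-pipe estimate the problem specifies)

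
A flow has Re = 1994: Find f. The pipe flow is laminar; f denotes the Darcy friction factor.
Formula: f = \frac{64}{Re}
f = 64/1994 = 0.0321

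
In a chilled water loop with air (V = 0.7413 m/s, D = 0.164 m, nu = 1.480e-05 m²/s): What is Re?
Formula: Re = \frac{V D}{\nu}
Re = 0.7413·0.164/1.480e-05 = 8214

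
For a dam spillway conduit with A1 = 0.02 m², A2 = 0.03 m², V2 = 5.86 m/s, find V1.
Formula: V_2 = \frac{A_1 V_1}{A_2}
Substituting knowns: 5.86 = 0.02·V1/0.03
Solving for V1: V1 = 5.86·0.03/0.02 = 8.79 m/s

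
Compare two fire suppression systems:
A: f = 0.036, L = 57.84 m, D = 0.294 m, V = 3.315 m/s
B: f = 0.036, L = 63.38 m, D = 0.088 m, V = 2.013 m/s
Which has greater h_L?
h_L(A) = 3.967 m, h_L(B) = 5.355 m. Answer: B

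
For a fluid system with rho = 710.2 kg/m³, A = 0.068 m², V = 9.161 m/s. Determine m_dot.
Formula: \dot{m} = \rho A V
m_dot = 710.2·0.068·9.161 = 442.4 kg/s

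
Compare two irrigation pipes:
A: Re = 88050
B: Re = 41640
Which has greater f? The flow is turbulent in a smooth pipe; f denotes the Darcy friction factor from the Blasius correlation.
f(A) = 0.01834, f(B) = 0.02212. Answer: B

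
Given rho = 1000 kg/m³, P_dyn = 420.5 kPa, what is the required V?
Formula: P_{dyn} = \frac{1}{2} \rho V^2
Substituting knowns: 420.5 = 0.5·1000·V²/1000
Solving for V: V = √(2·(420.5·1000)/1000) = 29 m/s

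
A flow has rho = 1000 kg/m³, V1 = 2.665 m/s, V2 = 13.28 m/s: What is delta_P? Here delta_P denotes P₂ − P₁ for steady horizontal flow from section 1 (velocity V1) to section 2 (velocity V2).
Formula: \Delta P = \frac{1}{2} \rho (V_1^2 - V_2^2)
delta_P = 0.5·1000·(2.665² − 13.28²)/1000 = -84.63 kPa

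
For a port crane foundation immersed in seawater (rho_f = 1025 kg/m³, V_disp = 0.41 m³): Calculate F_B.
Formula: F_B = \rho_f g V_{disp}
F_B = 1025·9.81·0.41 = 4123 N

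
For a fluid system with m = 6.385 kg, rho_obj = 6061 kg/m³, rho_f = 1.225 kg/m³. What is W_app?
Formula: W_{app} = mg\left(1 - \frac{\rho_f}{\rho_{obj}}\right)
W_app = 6.385·9.81·(1 − 1.225/6061) = 62.62 N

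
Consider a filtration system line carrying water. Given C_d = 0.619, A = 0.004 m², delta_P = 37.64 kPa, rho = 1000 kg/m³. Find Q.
Formula: Q = C_d A \sqrt{\frac{2 \Delta P}{\rho}}
Q = 0.619·0.004·√(2·(37.64·1000)/1000)·1000 = 21.48 L/s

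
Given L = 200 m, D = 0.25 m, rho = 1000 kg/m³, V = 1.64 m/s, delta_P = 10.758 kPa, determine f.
Formula: \Delta P = f \frac{L}{D} \frac{\rho V^2}{2}
Substituting knowns: 10.758 = f·(200/0.25)·0.5·1000·1.64²/1000
Solving for f: f = (10.758·1000)/((200/0.25)·0.5·1000·1.64²) = 0.01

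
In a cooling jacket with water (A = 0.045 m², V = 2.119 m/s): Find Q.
Formula: Q = A V
Q = 0.045·2.119·1000 = 95.36 L/s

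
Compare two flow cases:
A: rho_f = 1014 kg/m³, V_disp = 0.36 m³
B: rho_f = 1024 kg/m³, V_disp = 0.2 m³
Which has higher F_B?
F_B(A) = 3581 N, F_B(B) = 2009 N. Answer: A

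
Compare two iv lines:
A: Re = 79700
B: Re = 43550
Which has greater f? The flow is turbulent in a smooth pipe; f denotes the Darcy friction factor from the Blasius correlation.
f(A) = 0.01881, f(B) = 0.02187. Answer: B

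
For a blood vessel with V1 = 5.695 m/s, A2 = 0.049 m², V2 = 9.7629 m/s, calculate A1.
Formula: V_2 = \frac{A_1 V_1}{A_2}
Substituting knowns: 9.7629 = A1·5.695/0.049
Solving for A1: A1 = 9.7629·0.049/5.695 = 0.084 m²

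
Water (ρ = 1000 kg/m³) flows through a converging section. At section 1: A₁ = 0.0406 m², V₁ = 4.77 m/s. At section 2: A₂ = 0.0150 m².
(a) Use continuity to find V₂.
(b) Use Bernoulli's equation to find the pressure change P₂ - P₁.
(a) Continuity: A₁V₁=A₂V₂ -> V₂=A₁V₁/A₂=0.0406*4.77/0.0150=12.91 m/s
(b) Bernoulli: P₂-P₁=0.5*rho*(V₁^2-V₂^2)/1000=0.5*1000*(4.77^2-12.91^2)/1000=-71.96 kPa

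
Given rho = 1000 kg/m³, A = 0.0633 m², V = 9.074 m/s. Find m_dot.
Formula: \dot{m} = \rho A V
m_dot = 1000·0.0633·9.074 = 574.4 kg/s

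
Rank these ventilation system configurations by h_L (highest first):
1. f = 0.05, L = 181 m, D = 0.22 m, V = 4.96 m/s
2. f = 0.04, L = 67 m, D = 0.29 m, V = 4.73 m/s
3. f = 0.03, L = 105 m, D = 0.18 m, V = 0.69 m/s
Case 1: h_L = 51.58 m
Case 2: h_L = 10.54 m
Case 3: h_L = 0.4247 m
Ranking (highest first): 1, 2, 3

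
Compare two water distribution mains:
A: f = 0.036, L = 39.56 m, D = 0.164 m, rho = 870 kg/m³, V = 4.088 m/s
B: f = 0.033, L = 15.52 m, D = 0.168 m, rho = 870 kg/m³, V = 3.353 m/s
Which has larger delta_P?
delta_P(A) = 63.13 kPa, delta_P(B) = 14.91 kPa. Answer: A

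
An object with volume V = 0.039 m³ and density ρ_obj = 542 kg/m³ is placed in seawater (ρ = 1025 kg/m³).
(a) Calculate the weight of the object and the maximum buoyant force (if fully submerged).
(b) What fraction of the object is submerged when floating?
(a) W=rho_obj*g*V=542*9.81*0.039=207.4 N; F_B(max)=rho*g*V=1025*9.81*0.039=392.2 N
(b) Floating fraction=rho_obj/rho=542/1025=0.529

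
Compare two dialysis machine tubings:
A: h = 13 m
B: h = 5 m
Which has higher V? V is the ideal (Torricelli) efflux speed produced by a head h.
V(A) = 15.97 m/s, V(B) = 9.905 m/s. Answer: A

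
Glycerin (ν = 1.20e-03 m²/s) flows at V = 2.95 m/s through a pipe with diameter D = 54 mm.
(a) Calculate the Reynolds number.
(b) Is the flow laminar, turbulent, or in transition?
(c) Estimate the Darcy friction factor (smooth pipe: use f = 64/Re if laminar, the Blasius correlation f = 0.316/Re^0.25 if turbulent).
(a) Re = V·D/ν = 2.95·0.054/1.20e-03 = 132.75
(b) Flow regime: laminar (Re < 2300)
(c) Friction factor: f = 64/Re = 64/132.75 = 0.4821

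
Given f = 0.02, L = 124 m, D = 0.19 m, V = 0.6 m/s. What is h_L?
Formula: h_L = f \frac{L}{D} \frac{V^2}{2g}
h_L = 0.02·(124/0.19)·0.6²/(2·9.81) = 0.2395 m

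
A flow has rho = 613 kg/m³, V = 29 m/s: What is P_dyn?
Formula: P_{dyn} = \frac{1}{2} \rho V^2
P_dyn = 0.5·613·29²/1000 = 257.8 kPa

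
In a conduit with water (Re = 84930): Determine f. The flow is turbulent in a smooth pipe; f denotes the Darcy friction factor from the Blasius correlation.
Formula: f = \frac{0.316}{Re^{0.25}}
f = 0.316/84930^0.25 = 0.01851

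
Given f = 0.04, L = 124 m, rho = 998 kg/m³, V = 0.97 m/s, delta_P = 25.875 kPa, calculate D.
Formula: \Delta P = f \frac{L}{D} \frac{\rho V^2}{2}
Substituting knowns: 25.875 = 0.04·(124/D)·0.5·998·0.97²/1000
Solving for D: D = 0.04·124·0.5·998·0.97²/(25.875·1000) = 0.09 m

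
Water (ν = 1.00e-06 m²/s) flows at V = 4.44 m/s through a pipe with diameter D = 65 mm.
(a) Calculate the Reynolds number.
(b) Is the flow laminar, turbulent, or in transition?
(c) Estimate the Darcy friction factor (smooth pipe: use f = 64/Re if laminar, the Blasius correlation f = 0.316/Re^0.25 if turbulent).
(a) Re = V·D/ν = 4.44·0.065/1.00e-06 = 288600
(b) Flow regime: turbulent (Re > 4000)
(c) Friction factor: f = 0.316/Re^0.25 = 0.316/288600^0.25 = 0.01363 (Blasius is strictly valid for Re ≲ 1e5; used here as the smooth-pipe estimate the problem specifies)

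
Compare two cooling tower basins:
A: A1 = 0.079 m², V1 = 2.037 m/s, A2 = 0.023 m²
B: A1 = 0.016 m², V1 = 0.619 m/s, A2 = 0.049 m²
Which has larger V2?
V2(A) = 6.997 m/s, V2(B) = 0.2021 m/s. Answer: A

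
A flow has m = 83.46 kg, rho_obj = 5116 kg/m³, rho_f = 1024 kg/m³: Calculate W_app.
Formula: W_{app} = mg\left(1 - \frac{\rho_f}{\rho_{obj}}\right)
W_app = 83.46·9.81·(1 − 1024/5116) = 654.9 N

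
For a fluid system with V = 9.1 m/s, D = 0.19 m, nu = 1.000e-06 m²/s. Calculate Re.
Formula: Re = \frac{V D}{\nu}
Re = 9.1·0.19/1.000e-06 = 1.729e+06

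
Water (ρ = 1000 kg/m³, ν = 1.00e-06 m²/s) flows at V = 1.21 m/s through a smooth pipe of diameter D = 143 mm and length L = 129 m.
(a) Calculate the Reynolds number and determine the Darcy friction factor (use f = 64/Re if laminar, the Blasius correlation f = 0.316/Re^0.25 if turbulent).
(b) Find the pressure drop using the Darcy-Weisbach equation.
(a) Re = V·D/ν = 1.21·0.143/1.00e-06 = 173030 → turbulent (Re > 4000); f = 0.316/Re^0.25 = 0.316/173030^0.25 = 0.015494 (Blasius is strictly valid for Re ≲ 1e5; used here as the smooth-pipe estimate the problem specifies)
(b) Darcy-Weisbach: ΔP = f·(L/D)·½ρV²/1000 = 0.015494·(129/0.143)·½·1000·1.21²/1000 = 10.23 kPa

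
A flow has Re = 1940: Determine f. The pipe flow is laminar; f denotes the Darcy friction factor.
Formula: f = \frac{64}{Re}
f = 64/1940 = 0.03299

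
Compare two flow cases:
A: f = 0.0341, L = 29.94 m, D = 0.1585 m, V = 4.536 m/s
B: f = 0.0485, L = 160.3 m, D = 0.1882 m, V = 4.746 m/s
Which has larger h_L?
h_L(A) = 6.755 m, h_L(B) = 47.43 m. Answer: B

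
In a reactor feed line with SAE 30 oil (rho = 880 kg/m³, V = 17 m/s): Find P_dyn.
Formula: P_{dyn} = \frac{1}{2} \rho V^2
P_dyn = 0.5·880·17²/1000 = 127.2 kPa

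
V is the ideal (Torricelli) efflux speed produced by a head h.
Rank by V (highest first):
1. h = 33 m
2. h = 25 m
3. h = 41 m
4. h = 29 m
Case 1: V = 25.45 m/s
Case 2: V = 22.15 m/s
Case 3: V = 28.36 m/s
Case 4: V = 23.85 m/s
Ranking (highest first): 3, 1, 4, 2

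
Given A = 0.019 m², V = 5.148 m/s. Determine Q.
Formula: Q = A V
Q = 0.019·5.148·1000 = 97.81 L/s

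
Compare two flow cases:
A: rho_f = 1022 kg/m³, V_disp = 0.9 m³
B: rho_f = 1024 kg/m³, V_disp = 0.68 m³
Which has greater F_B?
F_B(A) = 9023 N, F_B(B) = 6831 N. Answer: A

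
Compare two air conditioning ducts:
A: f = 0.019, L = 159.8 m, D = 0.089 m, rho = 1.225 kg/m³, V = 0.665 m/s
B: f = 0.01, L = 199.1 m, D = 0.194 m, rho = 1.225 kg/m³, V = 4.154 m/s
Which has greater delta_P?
delta_P(A) = 0.00924 kPa, delta_P(B) = 0.1085 kPa. Answer: B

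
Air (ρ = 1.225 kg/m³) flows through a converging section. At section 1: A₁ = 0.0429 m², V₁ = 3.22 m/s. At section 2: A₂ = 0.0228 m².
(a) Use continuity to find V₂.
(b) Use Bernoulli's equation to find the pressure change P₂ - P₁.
(a) Continuity: A₁V₁=A₂V₂ -> V₂=A₁V₁/A₂=0.0429*3.22/0.0228=6.06 m/s
(b) Bernoulli: P₂-P₁=0.5*rho*(V₁^2-V₂^2)/1000=0.5*1.225*(3.22^2-6.06^2)/1000=-0.01614 kPa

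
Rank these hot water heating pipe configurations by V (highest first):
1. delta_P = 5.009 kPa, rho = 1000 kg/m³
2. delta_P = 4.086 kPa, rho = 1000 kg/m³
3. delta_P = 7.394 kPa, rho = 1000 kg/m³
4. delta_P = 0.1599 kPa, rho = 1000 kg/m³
Case 1: V = 3.165 m/s
Case 2: V = 2.859 m/s
Case 3: V = 3.846 m/s
Case 4: V = 0.5655 m/s
Ranking (highest first): 3, 1, 2, 4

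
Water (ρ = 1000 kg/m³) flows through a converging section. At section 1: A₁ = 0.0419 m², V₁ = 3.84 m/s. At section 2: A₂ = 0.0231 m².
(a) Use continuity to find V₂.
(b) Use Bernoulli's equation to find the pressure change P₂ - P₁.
(a) Continuity: A₁V₁=A₂V₂ -> V₂=A₁V₁/A₂=0.0419*3.84/0.0231=6.97 m/s
(b) Bernoulli: P₂-P₁=0.5*rho*(V₁^2-V₂^2)/1000=0.5*1000*(3.84^2-6.97^2)/1000=-16.92 kPa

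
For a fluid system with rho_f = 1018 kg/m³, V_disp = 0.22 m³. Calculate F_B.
Formula: F_B = \rho_f g V_{disp}
F_B = 1018·9.81·0.22 = 2197 N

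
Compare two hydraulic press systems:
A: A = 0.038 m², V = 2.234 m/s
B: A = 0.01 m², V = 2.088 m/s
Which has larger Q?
Q(A) = 84.89 L/s, Q(B) = 20.88 L/s. Answer: A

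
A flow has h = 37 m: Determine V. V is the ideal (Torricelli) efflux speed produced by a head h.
Formula: V = \sqrt{2 g h}
V = √(2·9.81·37) = 26.94 m/s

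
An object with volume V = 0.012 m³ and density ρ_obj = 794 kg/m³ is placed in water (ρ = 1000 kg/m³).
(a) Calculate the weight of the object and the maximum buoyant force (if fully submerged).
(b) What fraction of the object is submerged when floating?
(a) W=rho_obj*g*V=794*9.81*0.012=93.5 N; F_B(max)=rho*g*V=1000*9.81*0.012=117.7 N
(b) Floating fraction=rho_obj/rho=794/1000=0.794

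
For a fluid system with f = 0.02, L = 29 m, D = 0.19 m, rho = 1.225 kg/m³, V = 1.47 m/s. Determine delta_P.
Formula: \Delta P = f \frac{L}{D} \frac{\rho V^2}{2}
delta_P = 0.02·(29/0.19)·0.5·1.225·1.47²/1000 = 0.00404 kPa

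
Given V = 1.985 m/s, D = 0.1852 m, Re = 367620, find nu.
Formula: Re = \frac{V D}{\nu}
Substituting knowns: 367620 = 1.985·0.1852/nu
Solving for nu: nu = 1.985·0.1852/367620 = 1.000e-06 m²/s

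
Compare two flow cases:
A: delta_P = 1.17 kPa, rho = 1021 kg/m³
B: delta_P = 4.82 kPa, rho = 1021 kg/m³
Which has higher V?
V(A) = 1.514 m/s, V(B) = 3.073 m/s. Answer: B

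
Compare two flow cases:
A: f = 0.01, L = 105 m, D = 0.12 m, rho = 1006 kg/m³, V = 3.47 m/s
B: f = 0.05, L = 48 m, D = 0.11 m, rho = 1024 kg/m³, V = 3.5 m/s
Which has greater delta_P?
delta_P(A) = 53 kPa, delta_P(B) = 136.8 kPa. Answer: B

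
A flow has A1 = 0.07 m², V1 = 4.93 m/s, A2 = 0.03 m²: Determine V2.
Formula: V_2 = \frac{A_1 V_1}{A_2}
V2 = 0.07·4.93/0.03 = 11.5 m/s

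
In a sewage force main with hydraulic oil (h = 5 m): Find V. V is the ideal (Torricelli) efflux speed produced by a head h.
Formula: V = \sqrt{2 g h}
V = √(2·9.81·5) = 9.905 m/s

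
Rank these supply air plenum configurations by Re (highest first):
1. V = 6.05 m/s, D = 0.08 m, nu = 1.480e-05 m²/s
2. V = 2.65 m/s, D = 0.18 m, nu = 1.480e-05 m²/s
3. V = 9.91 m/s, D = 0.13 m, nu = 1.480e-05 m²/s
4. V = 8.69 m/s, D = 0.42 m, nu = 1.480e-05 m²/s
Case 1: Re = 32703
Case 2: Re = 32230
Case 3: Re = 87047
Case 4: Re = 246608
Ranking (highest first): 4, 3, 1, 2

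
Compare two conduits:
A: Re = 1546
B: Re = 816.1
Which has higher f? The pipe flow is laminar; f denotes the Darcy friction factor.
f(A) = 0.0414, f(B) = 0.07842. Answer: B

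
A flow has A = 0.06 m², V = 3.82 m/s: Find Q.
Formula: Q = A V
Q = 0.06·3.82·1000 = 229.2 L/s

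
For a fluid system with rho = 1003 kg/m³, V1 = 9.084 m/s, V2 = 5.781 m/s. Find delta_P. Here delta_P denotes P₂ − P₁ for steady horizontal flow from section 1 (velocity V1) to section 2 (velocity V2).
Formula: \Delta P = \frac{1}{2} \rho (V_1^2 - V_2^2)
delta_P = 0.5·1003·(9.084² − 5.781²)/1000 = 24.62 kPa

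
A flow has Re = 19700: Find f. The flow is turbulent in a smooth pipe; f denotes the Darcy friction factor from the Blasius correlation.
Formula: f = \frac{0.316}{Re^{0.25}}
f = 0.316/19700^0.25 = 0.02667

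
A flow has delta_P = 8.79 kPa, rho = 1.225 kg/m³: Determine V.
Formula: V = \sqrt{\frac{2 \Delta P}{\rho}}
V = √(2·(8.79·1000)/1.225) = 119.8 m/s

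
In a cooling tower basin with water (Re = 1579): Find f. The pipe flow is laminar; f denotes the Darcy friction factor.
Formula: f = \frac{64}{Re}
f = 64/1579 = 0.04053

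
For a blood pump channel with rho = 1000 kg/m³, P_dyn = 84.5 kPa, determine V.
Formula: P_{dyn} = \frac{1}{2} \rho V^2
Substituting knowns: 84.5 = 0.5·1000·V²/1000
Solving for V: V = √(2·(84.5·1000)/1000) = 13 m/s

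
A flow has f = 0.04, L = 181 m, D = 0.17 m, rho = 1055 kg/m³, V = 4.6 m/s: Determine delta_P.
Formula: \Delta P = f \frac{L}{D} \frac{\rho V^2}{2}
delta_P = 0.04·(181/0.17)·0.5·1055·4.6²/1000 = 475.4 kPa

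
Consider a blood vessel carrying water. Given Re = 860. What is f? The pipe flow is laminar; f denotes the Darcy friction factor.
Formula: f = \frac{64}{Re}
f = 64/860 = 0.07442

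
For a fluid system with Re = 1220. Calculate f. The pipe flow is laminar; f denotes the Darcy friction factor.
Formula: f = \frac{64}{Re}
f = 64/1220 = 0.05246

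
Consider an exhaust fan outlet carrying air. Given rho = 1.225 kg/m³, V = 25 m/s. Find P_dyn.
Formula: P_{dyn} = \frac{1}{2} \rho V^2
P_dyn = 0.5·1.225·25²/1000 = 0.3828 kPa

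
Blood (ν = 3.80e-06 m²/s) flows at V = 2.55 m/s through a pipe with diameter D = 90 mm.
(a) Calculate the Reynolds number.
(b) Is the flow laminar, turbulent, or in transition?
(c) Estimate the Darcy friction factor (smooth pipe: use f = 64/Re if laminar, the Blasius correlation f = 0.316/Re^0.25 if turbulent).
(a) Re = V·D/ν = 2.55·0.09/3.80e-06 = 60395
(b) Flow regime: turbulent (Re > 4000)
(c) Friction factor: f = 0.316/Re^0.25 = 0.316/60395^0.25 = 0.02016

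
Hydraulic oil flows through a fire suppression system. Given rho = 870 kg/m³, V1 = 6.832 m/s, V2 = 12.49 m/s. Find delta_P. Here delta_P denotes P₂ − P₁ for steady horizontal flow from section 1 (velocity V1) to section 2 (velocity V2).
Formula: \Delta P = \frac{1}{2} \rho (V_1^2 - V_2^2)
delta_P = 0.5·870·(6.832² − 12.49²)/1000 = -47.56 kPa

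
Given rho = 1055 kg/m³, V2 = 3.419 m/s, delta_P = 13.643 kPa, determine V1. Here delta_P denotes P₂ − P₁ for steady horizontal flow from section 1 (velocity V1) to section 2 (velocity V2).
Formula: \Delta P = \frac{1}{2} \rho (V_1^2 - V_2^2)
Substituting knowns: 13.643 = 0.5·1055·(V1² − 3.419²)/1000
Solving for V1: V1 = √(3.419² + 2·(13.643·1000)/1055) = 6.128 m/s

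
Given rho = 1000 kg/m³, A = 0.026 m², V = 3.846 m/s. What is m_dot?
Formula: \dot{m} = \rho A V
m_dot = 1000·0.026·3.846 = 100 kg/s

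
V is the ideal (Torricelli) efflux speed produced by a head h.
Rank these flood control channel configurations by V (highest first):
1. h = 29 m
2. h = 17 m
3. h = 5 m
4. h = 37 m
Case 1: V = 23.85 m/s
Case 2: V = 18.26 m/s
Case 3: V = 9.905 m/s
Case 4: V = 26.94 m/s
Ranking (highest first): 4, 1, 2, 3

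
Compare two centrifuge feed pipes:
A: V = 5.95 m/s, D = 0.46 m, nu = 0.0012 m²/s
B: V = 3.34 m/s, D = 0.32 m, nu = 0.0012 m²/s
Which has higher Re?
Re(A) = 2281, Re(B) = 890.7. Answer: A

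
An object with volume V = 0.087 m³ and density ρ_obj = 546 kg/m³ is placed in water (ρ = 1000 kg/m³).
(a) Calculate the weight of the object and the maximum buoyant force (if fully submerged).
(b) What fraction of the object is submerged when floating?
(a) W=rho_obj*g*V=546*9.81*0.087=466.0 N; F_B(max)=rho*g*V=1000*9.81*0.087=853.5 N
(b) Floating fraction=rho_obj/rho=546/1000=0.546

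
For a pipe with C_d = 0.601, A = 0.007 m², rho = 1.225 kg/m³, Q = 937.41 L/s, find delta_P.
Formula: Q = C_d A \sqrt{\frac{2 \Delta P}{\rho}}
Substituting knowns: 937.41 = 0.601·0.007·√(2·(delta_P·1000)/1.225)·1000
Solving for delta_P: delta_P = ((937.41/1000)/(0.601·0.007))²·1.225/2/1000 = 30.41 kPa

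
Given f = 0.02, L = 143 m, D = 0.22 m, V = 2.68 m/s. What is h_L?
Formula: h_L = f \frac{L}{D} \frac{V^2}{2g}
h_L = 0.02·(143/0.22)·2.68²/(2·9.81) = 4.759 m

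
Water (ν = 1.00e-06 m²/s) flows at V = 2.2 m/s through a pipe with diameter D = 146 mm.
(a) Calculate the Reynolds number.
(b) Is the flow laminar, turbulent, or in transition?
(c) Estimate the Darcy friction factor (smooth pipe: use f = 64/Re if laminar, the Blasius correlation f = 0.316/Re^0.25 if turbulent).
(a) Re = V·D/ν = 2.2·0.146/1.00e-06 = 321200
(b) Flow regime: turbulent (Re > 4000)
(c) Friction factor: f = 0.316/Re^0.25 = 0.316/321200^0.25 = 0.01327 (Blasius is strictly valid for Re ≲ 1e5; used here as the smooth-pipe estimate the problem specifies)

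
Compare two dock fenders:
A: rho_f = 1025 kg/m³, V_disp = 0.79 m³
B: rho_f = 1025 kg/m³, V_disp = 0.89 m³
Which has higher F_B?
F_B(A) = 7944 N, F_B(B) = 8949 N. Answer: B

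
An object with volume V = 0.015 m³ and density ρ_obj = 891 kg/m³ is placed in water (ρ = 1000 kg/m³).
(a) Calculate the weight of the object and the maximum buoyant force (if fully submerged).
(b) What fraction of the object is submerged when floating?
(a) W=rho_obj*g*V=891*9.81*0.015=131.1 N; F_B(max)=rho*g*V=1000*9.81*0.015=147.2 N
(b) Floating fraction=rho_obj/rho=891/1000=0.891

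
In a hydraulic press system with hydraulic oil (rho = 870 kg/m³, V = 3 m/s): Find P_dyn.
Formula: P_{dyn} = \frac{1}{2} \rho V^2
P_dyn = 0.5·870·3²/1000 = 3.915 kPa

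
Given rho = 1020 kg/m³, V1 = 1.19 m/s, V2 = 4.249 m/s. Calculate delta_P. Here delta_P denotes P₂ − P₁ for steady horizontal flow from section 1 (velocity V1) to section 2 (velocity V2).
Formula: \Delta P = \frac{1}{2} \rho (V_1^2 - V_2^2)
delta_P = 0.5·1020·(1.19² − 4.249²)/1000 = -8.485 kPa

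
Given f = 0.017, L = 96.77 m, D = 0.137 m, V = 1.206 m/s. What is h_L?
Formula: h_L = f \frac{L}{D} \frac{V^2}{2g}
h_L = 0.017·(96.77/0.137)·1.206²/(2·9.81) = 0.8902 m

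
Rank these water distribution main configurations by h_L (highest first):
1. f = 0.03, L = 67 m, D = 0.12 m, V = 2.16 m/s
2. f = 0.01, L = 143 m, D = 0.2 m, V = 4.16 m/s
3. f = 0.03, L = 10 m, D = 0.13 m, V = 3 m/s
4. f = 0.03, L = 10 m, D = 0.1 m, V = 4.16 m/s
Case 1: h_L = 3.983 m
Case 2: h_L = 6.307 m
Case 3: h_L = 1.059 m
Case 4: h_L = 2.646 m
Ranking (highest first): 2, 1, 4, 3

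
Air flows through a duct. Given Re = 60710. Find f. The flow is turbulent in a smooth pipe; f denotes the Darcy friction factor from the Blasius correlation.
Formula: f = \frac{0.316}{Re^{0.25}}
f = 0.316/60710^0.25 = 0.02013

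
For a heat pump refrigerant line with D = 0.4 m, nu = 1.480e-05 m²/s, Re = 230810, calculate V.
Formula: Re = \frac{V D}{\nu}
Substituting knowns: 230810 = V·0.4/1.480e-05
Solving for V: V = 230810·1.480e-05/0.4 = 8.54 m/s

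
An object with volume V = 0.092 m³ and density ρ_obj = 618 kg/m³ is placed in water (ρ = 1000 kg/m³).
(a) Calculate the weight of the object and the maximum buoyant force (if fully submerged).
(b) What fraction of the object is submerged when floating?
(a) W=rho_obj*g*V=618*9.81*0.092=557.8 N; F_B(max)=rho*g*V=1000*9.81*0.092=902.5 N
(b) Floating fraction=rho_obj/rho=618/1000=0.618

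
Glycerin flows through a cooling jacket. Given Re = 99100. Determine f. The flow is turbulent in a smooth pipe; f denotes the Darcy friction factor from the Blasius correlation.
Formula: f = \frac{0.316}{Re^{0.25}}
f = 0.316/99100^0.25 = 0.01781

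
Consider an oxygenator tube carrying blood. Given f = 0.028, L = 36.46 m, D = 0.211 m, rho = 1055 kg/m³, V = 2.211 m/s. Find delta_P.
Formula: \Delta P = f \frac{L}{D} \frac{\rho V^2}{2}
delta_P = 0.028·(36.46/0.211)·0.5·1055·2.211²/1000 = 12.48 kPa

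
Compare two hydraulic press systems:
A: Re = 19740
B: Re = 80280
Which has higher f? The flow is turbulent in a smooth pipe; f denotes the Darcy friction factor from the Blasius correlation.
f(A) = 0.02666, f(B) = 0.01877. Answer: A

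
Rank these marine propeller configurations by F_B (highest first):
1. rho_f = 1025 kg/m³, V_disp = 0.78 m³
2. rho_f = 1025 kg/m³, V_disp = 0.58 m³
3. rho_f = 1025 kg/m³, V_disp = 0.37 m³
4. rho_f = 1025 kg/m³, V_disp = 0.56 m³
Case 1: F_B = 7843 N
Case 2: F_B = 5832 N
Case 3: F_B = 3720 N
Case 4: F_B = 5631 N
Ranking (highest first): 1, 2, 4, 3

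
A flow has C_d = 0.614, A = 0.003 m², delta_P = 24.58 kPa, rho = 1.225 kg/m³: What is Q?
Formula: Q = C_d A \sqrt{\frac{2 \Delta P}{\rho}}
Q = 0.614·0.003·√(2·(24.58·1000)/1.225)·1000 = 369 L/s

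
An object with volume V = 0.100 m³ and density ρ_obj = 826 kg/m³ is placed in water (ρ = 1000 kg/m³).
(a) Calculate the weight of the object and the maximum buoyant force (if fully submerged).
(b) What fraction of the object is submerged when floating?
(a) W=rho_obj*g*V=826*9.81*0.100=810.3 N; F_B(max)=rho*g*V=1000*9.81*0.100=981.0 N
(b) Floating fraction=rho_obj/rho=826/1000=0.826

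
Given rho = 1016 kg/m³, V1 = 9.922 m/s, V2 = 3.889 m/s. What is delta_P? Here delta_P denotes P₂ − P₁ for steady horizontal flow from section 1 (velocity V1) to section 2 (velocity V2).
Formula: \Delta P = \frac{1}{2} \rho (V_1^2 - V_2^2)
delta_P = 0.5·1016·(9.922² − 3.889²)/1000 = 42.33 kPa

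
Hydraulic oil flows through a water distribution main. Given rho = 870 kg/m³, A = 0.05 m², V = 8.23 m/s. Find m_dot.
Formula: \dot{m} = \rho A V
m_dot = 870·0.05·8.23 = 358 kg/s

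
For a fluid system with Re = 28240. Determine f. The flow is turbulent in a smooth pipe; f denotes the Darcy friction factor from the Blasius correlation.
Formula: f = \frac{0.316}{Re^{0.25}}
f = 0.316/28240^0.25 = 0.02438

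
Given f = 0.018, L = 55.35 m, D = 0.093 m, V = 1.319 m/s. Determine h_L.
Formula: h_L = f \frac{L}{D} \frac{V^2}{2g}
h_L = 0.018·(55.35/0.093)·1.319²/(2·9.81) = 0.9499 m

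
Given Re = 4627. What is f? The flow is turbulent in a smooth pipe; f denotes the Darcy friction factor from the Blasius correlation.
Formula: f = \frac{0.316}{Re^{0.25}}
f = 0.316/4627^0.25 = 0.03831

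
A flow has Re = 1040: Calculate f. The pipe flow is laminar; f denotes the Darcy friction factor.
Formula: f = \frac{64}{Re}
f = 64/1040 = 0.06154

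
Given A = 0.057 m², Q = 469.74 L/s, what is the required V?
Formula: Q = A V
Substituting knowns: 469.74 = 0.057·V·1000
Solving for V: V = (469.74/1000)/0.057 = 8.241 m/s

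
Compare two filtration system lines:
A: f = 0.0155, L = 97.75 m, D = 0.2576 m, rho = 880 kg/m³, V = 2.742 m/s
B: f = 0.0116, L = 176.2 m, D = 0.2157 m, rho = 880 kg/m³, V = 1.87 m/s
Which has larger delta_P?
delta_P(A) = 19.46 kPa, delta_P(B) = 14.58 kPa. Answer: A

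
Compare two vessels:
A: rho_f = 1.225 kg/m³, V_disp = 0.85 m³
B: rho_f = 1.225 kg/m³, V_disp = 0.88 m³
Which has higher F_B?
F_B(A) = 10.21 N, F_B(B) = 10.58 N. Answer: B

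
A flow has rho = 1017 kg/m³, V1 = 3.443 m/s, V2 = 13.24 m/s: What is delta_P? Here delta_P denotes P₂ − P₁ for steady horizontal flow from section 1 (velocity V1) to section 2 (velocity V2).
Formula: \Delta P = \frac{1}{2} \rho (V_1^2 - V_2^2)
delta_P = 0.5·1017·(3.443² − 13.24²)/1000 = -83.11 kPa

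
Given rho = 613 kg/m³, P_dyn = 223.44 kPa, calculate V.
Formula: P_{dyn} = \frac{1}{2} \rho V^2
Substituting knowns: 223.44 = 0.5·613·V²/1000
Solving for V: V = √(2·(223.44·1000)/613) = 27 m/s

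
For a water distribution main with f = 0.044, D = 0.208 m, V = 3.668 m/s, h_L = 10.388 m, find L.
Formula: h_L = f \frac{L}{D} \frac{V^2}{2g}
Substituting knowns: 10.388 = 0.044·(L/0.208)·3.668²/(2·9.81)
Solving for L: L = 10.388·2·9.81·0.208/(0.044·3.668²) = 71.61 m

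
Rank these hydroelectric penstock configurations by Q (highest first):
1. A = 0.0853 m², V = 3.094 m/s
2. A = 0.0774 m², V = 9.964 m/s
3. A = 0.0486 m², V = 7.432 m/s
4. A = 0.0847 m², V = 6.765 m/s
Case 1: Q = 263.9 L/s
Case 2: Q = 771.2 L/s
Case 3: Q = 361.2 L/s
Case 4: Q = 573 L/s
Ranking (highest first): 2, 4, 3, 1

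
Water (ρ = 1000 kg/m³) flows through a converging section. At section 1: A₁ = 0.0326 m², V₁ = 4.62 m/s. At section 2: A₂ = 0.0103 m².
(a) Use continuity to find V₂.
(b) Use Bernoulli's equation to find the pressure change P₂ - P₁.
(a) Continuity: A₁V₁=A₂V₂ -> V₂=A₁V₁/A₂=0.0326*4.62/0.0103=14.62 m/s
(b) Bernoulli: P₂-P₁=0.5*rho*(V₁^2-V₂^2)/1000=0.5*1000*(4.62^2-14.62^2)/1000=-96.2 kPa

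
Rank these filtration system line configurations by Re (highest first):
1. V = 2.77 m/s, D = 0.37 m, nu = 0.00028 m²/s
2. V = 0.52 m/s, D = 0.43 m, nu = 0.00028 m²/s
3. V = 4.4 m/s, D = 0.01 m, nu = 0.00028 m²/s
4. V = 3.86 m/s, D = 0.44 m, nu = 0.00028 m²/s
Case 1: Re = 3660
Case 2: Re = 798.6
Case 3: Re = 157.1
Case 4: Re = 6066
Ranking (highest first): 4, 1, 2, 3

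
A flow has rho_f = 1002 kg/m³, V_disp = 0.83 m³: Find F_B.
Formula: F_B = \rho_f g V_{disp}
F_B = 1002·9.81·0.83 = 8159 N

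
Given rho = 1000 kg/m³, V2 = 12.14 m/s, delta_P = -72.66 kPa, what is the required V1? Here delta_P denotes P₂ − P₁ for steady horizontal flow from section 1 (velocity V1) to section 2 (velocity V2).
Formula: \Delta P = \frac{1}{2} \rho (V_1^2 - V_2^2)
Substituting knowns: -72.66 = 0.5·1000·(V1² − 12.14²)/1000
Solving for V1: V1 = √(12.14² + 2·(-72.66·1000)/1000) = 1.435 m/s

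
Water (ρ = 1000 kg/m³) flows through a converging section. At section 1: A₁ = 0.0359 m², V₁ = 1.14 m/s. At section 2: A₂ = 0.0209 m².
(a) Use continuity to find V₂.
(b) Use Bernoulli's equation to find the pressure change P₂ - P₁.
(a) Continuity: A₁V₁=A₂V₂ -> V₂=A₁V₁/A₂=0.0359*1.14/0.0209=1.96 m/s
(b) Bernoulli: P₂-P₁=0.5*rho*(V₁^2-V₂^2)/1000=0.5*1000*(1.14^2-1.96^2)/1000=-1.271 kPa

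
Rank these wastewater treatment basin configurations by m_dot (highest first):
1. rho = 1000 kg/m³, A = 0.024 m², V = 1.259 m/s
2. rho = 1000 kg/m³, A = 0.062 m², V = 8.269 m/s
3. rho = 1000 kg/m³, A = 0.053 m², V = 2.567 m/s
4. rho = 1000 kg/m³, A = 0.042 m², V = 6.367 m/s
Case 1: m_dot = 30.22 kg/s
Case 2: m_dot = 512.7 kg/s
Case 3: m_dot = 136.1 kg/s
Case 4: m_dot = 267.4 kg/s
Ranking (highest first): 2, 4, 3, 1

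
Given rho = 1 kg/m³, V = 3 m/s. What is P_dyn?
Formula: P_{dyn} = \frac{1}{2} \rho V^2
P_dyn = 0.5·1·3²/1000 = 0.0045 kPa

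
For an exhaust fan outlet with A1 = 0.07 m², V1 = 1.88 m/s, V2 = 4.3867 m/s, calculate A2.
Formula: V_2 = \frac{A_1 V_1}{A_2}
Substituting knowns: 4.3867 = 0.07·1.88/A2
Solving for A2: A2 = 0.07·1.88/4.3867 = 0.03 m²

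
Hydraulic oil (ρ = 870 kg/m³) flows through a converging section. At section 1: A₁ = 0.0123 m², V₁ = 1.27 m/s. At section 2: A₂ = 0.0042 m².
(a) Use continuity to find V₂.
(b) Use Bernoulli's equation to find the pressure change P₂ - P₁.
(a) Continuity: A₁V₁=A₂V₂ -> V₂=A₁V₁/A₂=0.0123*1.27/0.0042=3.72 m/s
(b) Bernoulli: P₂-P₁=0.5*rho*(V₁^2-V₂^2)/1000=0.5*870*(1.27^2-3.72^2)/1000=-5.318 kPa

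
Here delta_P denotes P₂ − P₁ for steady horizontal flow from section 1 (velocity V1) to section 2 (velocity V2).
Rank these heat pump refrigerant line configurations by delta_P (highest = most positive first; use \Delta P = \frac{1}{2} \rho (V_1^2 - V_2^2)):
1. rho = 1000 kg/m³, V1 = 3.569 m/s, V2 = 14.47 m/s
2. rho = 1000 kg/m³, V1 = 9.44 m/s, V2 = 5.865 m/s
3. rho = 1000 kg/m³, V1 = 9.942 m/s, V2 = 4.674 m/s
Case 1: delta_P = -98.32 kPa
Case 2: delta_P = 27.36 kPa
Case 3: delta_P = 38.5 kPa
Ranking (highest first): 3, 2, 1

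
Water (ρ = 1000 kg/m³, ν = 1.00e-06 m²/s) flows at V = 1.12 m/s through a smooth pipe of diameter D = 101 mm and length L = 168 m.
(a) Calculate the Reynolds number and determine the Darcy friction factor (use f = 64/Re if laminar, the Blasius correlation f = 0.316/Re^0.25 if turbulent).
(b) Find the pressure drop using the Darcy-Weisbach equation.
(a) Re = V·D/ν = 1.12·0.101/1.00e-06 = 113120 → turbulent (Re > 4000); f = 0.316/Re^0.25 = 0.316/113120^0.25 = 0.017231 (Blasius is strictly valid for Re ≲ 1e5; used here as the smooth-pipe estimate the problem specifies)
(b) Darcy-Weisbach: ΔP = f·(L/D)·½ρV²/1000 = 0.017231·(168/0.101)·½·1000·1.12²/1000 = 17.98 kPa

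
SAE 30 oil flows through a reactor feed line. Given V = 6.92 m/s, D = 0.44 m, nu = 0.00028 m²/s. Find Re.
Formula: Re = \frac{V D}{\nu}
Re = 6.92·0.44/0.00028 = 10874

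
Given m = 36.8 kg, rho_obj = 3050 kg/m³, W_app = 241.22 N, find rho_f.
Formula: W_{app} = mg\left(1 - \frac{\rho_f}{\rho_{obj}}\right)
Substituting knowns: 241.22 = 36.8·9.81·(1 − rho_f/3050)
Solving for rho_f: rho_f = 3050·(1 − 241.22/(36.8·9.81)) = 1012 kg/m³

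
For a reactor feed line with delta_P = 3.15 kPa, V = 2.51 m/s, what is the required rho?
Formula: V = \sqrt{\frac{2 \Delta P}{\rho}}
Substituting knowns: 2.51 = √(2·(3.15·1000)/rho)
Solving for rho: rho = 2·(3.15·1000)/2.51² = 1000 kg/m³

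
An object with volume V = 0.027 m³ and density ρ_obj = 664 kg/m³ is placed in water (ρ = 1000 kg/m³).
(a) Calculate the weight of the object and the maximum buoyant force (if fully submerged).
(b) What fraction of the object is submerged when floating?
(a) W=rho_obj*g*V=664*9.81*0.027=175.9 N; F_B(max)=rho*g*V=1000*9.81*0.027=264.9 N
(b) Floating fraction=rho_obj/rho=664/1000=0.664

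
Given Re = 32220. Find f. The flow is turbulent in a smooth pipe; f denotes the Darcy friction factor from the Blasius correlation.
Formula: f = \frac{0.316}{Re^{0.25}}
f = 0.316/32220^0.25 = 0.02359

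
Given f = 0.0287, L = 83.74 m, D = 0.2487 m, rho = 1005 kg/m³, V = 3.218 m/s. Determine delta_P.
Formula: \Delta P = f \frac{L}{D} \frac{\rho V^2}{2}
delta_P = 0.0287·(83.74/0.2487)·0.5·1005·3.218²/1000 = 50.29 kPa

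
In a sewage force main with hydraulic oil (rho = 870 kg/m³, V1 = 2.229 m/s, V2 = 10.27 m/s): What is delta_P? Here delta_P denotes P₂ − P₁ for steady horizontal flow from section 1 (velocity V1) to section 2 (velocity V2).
Formula: \Delta P = \frac{1}{2} \rho (V_1^2 - V_2^2)
delta_P = 0.5·870·(2.229² − 10.27²)/1000 = -43.72 kPa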